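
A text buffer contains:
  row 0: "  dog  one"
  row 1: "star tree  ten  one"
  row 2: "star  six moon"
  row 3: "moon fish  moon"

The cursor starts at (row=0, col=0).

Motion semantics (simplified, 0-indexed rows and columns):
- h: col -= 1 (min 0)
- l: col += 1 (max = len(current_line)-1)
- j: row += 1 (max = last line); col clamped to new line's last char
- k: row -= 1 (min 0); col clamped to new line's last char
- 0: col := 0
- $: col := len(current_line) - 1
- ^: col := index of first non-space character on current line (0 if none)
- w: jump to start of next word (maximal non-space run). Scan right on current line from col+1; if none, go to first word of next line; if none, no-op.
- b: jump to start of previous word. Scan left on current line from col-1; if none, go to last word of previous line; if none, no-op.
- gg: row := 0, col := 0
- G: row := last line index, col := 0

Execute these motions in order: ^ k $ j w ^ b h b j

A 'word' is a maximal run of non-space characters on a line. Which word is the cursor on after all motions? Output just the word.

Answer: star

Derivation:
After 1 (^): row=0 col=2 char='d'
After 2 (k): row=0 col=2 char='d'
After 3 ($): row=0 col=9 char='e'
After 4 (j): row=1 col=9 char='_'
After 5 (w): row=1 col=11 char='t'
After 6 (^): row=1 col=0 char='s'
After 7 (b): row=0 col=7 char='o'
After 8 (h): row=0 col=6 char='_'
After 9 (b): row=0 col=2 char='d'
After 10 (j): row=1 col=2 char='a'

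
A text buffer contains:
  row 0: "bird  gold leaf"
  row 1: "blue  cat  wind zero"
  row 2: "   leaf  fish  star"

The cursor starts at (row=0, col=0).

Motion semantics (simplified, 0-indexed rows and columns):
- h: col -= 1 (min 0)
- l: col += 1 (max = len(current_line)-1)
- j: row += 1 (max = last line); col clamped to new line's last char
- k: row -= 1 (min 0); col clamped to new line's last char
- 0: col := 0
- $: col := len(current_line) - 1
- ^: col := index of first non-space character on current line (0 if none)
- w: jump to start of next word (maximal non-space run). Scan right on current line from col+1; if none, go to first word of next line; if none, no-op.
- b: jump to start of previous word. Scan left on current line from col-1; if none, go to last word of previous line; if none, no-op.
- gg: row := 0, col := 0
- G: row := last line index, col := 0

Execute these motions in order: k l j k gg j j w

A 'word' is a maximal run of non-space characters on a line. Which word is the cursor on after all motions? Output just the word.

After 1 (k): row=0 col=0 char='b'
After 2 (l): row=0 col=1 char='i'
After 3 (j): row=1 col=1 char='l'
After 4 (k): row=0 col=1 char='i'
After 5 (gg): row=0 col=0 char='b'
After 6 (j): row=1 col=0 char='b'
After 7 (j): row=2 col=0 char='_'
After 8 (w): row=2 col=3 char='l'

Answer: leaf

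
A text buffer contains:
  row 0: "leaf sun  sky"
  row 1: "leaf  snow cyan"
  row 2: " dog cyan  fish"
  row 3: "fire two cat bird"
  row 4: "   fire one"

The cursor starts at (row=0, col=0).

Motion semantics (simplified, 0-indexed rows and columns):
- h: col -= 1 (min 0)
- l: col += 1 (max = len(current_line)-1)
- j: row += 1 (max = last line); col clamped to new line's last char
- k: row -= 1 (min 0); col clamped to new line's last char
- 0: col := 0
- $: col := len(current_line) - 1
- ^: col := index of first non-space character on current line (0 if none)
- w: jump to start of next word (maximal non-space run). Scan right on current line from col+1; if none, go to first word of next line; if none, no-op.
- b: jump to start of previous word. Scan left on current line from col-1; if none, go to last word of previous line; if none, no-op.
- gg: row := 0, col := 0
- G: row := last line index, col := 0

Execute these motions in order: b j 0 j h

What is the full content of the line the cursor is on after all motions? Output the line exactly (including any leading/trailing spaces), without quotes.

After 1 (b): row=0 col=0 char='l'
After 2 (j): row=1 col=0 char='l'
After 3 (0): row=1 col=0 char='l'
After 4 (j): row=2 col=0 char='_'
After 5 (h): row=2 col=0 char='_'

Answer:  dog cyan  fish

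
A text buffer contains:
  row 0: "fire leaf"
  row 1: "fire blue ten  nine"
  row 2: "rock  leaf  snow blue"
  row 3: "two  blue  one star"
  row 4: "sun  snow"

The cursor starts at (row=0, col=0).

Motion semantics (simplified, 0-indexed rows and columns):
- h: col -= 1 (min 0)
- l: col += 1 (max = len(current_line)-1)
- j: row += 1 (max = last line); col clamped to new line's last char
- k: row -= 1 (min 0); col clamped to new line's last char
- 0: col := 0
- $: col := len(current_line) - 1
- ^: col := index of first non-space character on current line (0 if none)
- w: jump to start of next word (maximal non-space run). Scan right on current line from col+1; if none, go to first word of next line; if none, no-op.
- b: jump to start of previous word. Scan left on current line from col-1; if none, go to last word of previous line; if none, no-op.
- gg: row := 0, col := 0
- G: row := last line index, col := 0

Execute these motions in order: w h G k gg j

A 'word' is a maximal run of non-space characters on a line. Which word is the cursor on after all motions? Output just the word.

Answer: fire

Derivation:
After 1 (w): row=0 col=5 char='l'
After 2 (h): row=0 col=4 char='_'
After 3 (G): row=4 col=0 char='s'
After 4 (k): row=3 col=0 char='t'
After 5 (gg): row=0 col=0 char='f'
After 6 (j): row=1 col=0 char='f'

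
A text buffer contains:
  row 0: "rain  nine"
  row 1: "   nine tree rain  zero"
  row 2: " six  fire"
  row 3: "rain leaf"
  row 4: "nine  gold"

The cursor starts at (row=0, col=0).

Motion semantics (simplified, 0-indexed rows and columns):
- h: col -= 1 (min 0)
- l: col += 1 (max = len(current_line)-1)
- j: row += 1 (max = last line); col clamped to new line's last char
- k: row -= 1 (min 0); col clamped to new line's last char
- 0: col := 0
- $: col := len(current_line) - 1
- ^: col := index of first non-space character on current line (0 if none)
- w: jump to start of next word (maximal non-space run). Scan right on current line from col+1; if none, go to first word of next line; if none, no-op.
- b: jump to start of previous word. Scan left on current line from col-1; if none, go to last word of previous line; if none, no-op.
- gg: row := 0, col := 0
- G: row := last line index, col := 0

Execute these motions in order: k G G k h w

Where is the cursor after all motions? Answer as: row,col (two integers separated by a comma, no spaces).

After 1 (k): row=0 col=0 char='r'
After 2 (G): row=4 col=0 char='n'
After 3 (G): row=4 col=0 char='n'
After 4 (k): row=3 col=0 char='r'
After 5 (h): row=3 col=0 char='r'
After 6 (w): row=3 col=5 char='l'

Answer: 3,5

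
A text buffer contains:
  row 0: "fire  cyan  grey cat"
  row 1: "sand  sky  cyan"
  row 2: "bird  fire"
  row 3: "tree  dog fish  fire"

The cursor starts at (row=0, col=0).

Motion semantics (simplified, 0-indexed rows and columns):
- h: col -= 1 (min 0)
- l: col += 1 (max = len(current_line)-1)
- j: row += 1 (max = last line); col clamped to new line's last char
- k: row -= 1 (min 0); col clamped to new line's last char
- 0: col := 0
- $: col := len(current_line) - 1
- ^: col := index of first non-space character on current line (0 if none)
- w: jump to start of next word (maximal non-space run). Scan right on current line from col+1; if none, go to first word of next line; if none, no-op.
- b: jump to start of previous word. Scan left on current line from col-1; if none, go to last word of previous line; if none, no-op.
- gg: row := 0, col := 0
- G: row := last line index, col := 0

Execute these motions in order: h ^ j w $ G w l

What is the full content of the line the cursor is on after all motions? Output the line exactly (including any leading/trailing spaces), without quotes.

After 1 (h): row=0 col=0 char='f'
After 2 (^): row=0 col=0 char='f'
After 3 (j): row=1 col=0 char='s'
After 4 (w): row=1 col=6 char='s'
After 5 ($): row=1 col=14 char='n'
After 6 (G): row=3 col=0 char='t'
After 7 (w): row=3 col=6 char='d'
After 8 (l): row=3 col=7 char='o'

Answer: tree  dog fish  fire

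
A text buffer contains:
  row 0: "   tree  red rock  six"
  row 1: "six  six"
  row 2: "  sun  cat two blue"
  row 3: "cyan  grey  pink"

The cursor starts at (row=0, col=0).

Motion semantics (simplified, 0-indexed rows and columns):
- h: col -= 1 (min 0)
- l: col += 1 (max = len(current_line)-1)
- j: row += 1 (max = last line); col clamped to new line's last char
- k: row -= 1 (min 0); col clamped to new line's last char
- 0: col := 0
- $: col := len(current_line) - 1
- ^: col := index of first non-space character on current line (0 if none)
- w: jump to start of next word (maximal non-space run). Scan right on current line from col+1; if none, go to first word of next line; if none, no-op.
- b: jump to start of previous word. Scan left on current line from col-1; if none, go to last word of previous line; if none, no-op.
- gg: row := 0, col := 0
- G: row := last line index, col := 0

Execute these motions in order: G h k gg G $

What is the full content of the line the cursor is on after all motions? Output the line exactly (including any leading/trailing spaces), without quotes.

After 1 (G): row=3 col=0 char='c'
After 2 (h): row=3 col=0 char='c'
After 3 (k): row=2 col=0 char='_'
After 4 (gg): row=0 col=0 char='_'
After 5 (G): row=3 col=0 char='c'
After 6 ($): row=3 col=15 char='k'

Answer: cyan  grey  pink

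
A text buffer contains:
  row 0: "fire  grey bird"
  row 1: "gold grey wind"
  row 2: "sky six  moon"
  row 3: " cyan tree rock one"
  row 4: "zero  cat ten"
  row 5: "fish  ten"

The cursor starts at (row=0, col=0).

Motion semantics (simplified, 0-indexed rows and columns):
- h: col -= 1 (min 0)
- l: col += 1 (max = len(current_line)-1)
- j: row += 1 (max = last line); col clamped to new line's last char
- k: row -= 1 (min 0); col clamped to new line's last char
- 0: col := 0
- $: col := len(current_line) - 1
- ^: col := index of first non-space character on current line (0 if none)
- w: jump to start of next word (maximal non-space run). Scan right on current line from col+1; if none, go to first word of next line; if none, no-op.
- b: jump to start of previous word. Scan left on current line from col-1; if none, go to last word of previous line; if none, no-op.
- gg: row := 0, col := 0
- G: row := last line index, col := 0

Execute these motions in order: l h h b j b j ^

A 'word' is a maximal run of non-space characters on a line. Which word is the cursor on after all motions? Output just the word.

Answer: gold

Derivation:
After 1 (l): row=0 col=1 char='i'
After 2 (h): row=0 col=0 char='f'
After 3 (h): row=0 col=0 char='f'
After 4 (b): row=0 col=0 char='f'
After 5 (j): row=1 col=0 char='g'
After 6 (b): row=0 col=11 char='b'
After 7 (j): row=1 col=11 char='i'
After 8 (^): row=1 col=0 char='g'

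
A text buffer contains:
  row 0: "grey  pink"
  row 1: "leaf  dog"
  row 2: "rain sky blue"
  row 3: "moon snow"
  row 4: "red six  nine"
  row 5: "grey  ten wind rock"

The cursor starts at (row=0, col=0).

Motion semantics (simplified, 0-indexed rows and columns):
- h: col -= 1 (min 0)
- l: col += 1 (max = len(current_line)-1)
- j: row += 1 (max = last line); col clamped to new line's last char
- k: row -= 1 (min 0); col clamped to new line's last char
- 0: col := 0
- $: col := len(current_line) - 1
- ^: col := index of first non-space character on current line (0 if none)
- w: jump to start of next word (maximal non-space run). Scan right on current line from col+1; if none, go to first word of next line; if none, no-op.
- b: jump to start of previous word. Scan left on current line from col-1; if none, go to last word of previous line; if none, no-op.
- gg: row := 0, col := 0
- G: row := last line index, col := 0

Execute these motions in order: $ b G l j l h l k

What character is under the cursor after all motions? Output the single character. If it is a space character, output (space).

Answer: d

Derivation:
After 1 ($): row=0 col=9 char='k'
After 2 (b): row=0 col=6 char='p'
After 3 (G): row=5 col=0 char='g'
After 4 (l): row=5 col=1 char='r'
After 5 (j): row=5 col=1 char='r'
After 6 (l): row=5 col=2 char='e'
After 7 (h): row=5 col=1 char='r'
After 8 (l): row=5 col=2 char='e'
After 9 (k): row=4 col=2 char='d'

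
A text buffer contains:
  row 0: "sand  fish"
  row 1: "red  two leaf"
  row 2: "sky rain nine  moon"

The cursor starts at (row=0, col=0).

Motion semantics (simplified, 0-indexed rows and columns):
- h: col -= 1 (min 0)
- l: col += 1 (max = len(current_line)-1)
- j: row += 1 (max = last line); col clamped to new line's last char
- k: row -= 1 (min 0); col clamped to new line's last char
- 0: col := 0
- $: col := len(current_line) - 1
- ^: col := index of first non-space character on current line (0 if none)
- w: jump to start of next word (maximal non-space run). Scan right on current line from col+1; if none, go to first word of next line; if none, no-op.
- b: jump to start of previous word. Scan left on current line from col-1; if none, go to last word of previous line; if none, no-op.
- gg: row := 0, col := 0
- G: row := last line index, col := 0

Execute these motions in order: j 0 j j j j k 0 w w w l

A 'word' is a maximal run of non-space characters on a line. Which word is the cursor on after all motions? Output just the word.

Answer: sky

Derivation:
After 1 (j): row=1 col=0 char='r'
After 2 (0): row=1 col=0 char='r'
After 3 (j): row=2 col=0 char='s'
After 4 (j): row=2 col=0 char='s'
After 5 (j): row=2 col=0 char='s'
After 6 (j): row=2 col=0 char='s'
After 7 (k): row=1 col=0 char='r'
After 8 (0): row=1 col=0 char='r'
After 9 (w): row=1 col=5 char='t'
After 10 (w): row=1 col=9 char='l'
After 11 (w): row=2 col=0 char='s'
After 12 (l): row=2 col=1 char='k'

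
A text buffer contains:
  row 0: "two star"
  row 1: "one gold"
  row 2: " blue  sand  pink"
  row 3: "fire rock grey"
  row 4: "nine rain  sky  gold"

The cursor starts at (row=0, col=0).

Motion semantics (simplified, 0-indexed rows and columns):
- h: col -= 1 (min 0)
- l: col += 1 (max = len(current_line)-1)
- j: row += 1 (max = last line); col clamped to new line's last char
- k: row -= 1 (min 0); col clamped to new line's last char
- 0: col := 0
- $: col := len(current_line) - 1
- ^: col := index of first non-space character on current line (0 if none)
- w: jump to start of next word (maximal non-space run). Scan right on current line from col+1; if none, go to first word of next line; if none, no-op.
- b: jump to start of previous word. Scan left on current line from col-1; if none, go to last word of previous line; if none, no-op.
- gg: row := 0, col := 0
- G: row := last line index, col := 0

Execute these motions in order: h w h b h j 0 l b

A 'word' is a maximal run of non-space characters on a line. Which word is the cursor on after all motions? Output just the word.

Answer: one

Derivation:
After 1 (h): row=0 col=0 char='t'
After 2 (w): row=0 col=4 char='s'
After 3 (h): row=0 col=3 char='_'
After 4 (b): row=0 col=0 char='t'
After 5 (h): row=0 col=0 char='t'
After 6 (j): row=1 col=0 char='o'
After 7 (0): row=1 col=0 char='o'
After 8 (l): row=1 col=1 char='n'
After 9 (b): row=1 col=0 char='o'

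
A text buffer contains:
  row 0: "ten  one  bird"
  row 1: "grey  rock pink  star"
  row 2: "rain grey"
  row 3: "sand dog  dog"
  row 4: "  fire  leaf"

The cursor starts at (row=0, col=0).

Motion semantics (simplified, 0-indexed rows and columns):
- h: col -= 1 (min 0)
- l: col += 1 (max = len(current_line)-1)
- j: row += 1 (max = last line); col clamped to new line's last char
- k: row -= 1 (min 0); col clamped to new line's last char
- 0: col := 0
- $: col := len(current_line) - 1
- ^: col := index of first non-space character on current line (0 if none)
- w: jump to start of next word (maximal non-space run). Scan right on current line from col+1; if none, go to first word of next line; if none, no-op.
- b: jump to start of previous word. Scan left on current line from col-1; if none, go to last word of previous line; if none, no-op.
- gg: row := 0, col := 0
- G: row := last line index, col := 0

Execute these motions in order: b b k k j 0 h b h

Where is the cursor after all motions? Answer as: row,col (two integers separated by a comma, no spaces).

Answer: 0,9

Derivation:
After 1 (b): row=0 col=0 char='t'
After 2 (b): row=0 col=0 char='t'
After 3 (k): row=0 col=0 char='t'
After 4 (k): row=0 col=0 char='t'
After 5 (j): row=1 col=0 char='g'
After 6 (0): row=1 col=0 char='g'
After 7 (h): row=1 col=0 char='g'
After 8 (b): row=0 col=10 char='b'
After 9 (h): row=0 col=9 char='_'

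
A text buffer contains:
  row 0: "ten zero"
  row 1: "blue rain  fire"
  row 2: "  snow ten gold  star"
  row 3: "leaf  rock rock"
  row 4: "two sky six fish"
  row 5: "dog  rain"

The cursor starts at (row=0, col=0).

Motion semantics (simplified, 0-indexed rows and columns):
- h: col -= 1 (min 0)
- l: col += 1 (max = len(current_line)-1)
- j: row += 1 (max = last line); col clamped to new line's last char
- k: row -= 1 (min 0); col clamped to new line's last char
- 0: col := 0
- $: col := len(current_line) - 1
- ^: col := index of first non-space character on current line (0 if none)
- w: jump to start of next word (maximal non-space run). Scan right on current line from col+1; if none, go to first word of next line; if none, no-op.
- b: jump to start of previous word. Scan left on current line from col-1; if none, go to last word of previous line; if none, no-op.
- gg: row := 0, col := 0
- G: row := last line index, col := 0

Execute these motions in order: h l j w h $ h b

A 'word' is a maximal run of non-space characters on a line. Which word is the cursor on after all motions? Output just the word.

After 1 (h): row=0 col=0 char='t'
After 2 (l): row=0 col=1 char='e'
After 3 (j): row=1 col=1 char='l'
After 4 (w): row=1 col=5 char='r'
After 5 (h): row=1 col=4 char='_'
After 6 ($): row=1 col=14 char='e'
After 7 (h): row=1 col=13 char='r'
After 8 (b): row=1 col=11 char='f'

Answer: fire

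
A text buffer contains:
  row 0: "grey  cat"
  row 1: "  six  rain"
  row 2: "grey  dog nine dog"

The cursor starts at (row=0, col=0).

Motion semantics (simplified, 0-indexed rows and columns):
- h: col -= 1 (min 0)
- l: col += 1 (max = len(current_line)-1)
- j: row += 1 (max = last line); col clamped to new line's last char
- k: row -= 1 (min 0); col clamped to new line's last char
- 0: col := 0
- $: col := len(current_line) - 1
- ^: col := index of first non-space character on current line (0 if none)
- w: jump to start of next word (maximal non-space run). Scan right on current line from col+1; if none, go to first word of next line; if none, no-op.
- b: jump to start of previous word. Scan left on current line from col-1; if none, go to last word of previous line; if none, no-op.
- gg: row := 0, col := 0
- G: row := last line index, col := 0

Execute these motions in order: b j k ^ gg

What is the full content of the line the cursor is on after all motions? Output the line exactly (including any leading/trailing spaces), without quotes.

After 1 (b): row=0 col=0 char='g'
After 2 (j): row=1 col=0 char='_'
After 3 (k): row=0 col=0 char='g'
After 4 (^): row=0 col=0 char='g'
After 5 (gg): row=0 col=0 char='g'

Answer: grey  cat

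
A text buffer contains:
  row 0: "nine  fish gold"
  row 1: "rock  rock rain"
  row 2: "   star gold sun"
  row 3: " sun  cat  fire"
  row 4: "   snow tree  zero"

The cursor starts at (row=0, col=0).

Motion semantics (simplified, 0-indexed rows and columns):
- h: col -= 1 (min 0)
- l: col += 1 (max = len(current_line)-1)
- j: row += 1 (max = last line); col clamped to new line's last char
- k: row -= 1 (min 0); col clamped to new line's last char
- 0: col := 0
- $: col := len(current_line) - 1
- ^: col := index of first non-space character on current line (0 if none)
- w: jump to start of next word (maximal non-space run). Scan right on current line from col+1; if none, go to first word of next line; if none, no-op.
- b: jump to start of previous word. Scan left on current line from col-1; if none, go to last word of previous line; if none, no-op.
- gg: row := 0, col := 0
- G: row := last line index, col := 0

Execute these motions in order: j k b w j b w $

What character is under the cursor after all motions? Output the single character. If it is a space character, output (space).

After 1 (j): row=1 col=0 char='r'
After 2 (k): row=0 col=0 char='n'
After 3 (b): row=0 col=0 char='n'
After 4 (w): row=0 col=6 char='f'
After 5 (j): row=1 col=6 char='r'
After 6 (b): row=1 col=0 char='r'
After 7 (w): row=1 col=6 char='r'
After 8 ($): row=1 col=14 char='n'

Answer: n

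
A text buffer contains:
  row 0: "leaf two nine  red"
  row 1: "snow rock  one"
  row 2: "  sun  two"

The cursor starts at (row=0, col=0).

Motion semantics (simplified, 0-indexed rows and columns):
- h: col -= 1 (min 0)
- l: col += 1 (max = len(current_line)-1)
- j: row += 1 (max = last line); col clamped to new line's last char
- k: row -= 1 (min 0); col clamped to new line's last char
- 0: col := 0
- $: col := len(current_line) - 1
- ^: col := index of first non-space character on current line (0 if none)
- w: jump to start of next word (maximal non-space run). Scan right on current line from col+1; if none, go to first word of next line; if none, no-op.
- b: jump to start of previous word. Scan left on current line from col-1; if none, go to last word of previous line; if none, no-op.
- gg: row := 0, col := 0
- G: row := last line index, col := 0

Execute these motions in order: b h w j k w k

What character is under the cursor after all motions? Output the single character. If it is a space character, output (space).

After 1 (b): row=0 col=0 char='l'
After 2 (h): row=0 col=0 char='l'
After 3 (w): row=0 col=5 char='t'
After 4 (j): row=1 col=5 char='r'
After 5 (k): row=0 col=5 char='t'
After 6 (w): row=0 col=9 char='n'
After 7 (k): row=0 col=9 char='n'

Answer: n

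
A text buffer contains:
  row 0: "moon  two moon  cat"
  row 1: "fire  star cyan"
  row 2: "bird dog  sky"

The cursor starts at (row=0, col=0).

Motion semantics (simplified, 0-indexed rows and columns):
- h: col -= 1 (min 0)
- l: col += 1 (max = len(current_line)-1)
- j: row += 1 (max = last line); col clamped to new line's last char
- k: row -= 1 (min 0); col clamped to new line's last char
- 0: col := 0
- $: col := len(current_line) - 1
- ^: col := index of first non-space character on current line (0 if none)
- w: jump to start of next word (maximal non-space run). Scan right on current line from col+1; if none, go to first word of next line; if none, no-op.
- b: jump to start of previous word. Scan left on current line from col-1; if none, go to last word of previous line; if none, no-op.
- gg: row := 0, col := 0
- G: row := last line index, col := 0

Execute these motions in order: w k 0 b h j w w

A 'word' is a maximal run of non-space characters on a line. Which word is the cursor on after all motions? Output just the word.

Answer: cyan

Derivation:
After 1 (w): row=0 col=6 char='t'
After 2 (k): row=0 col=6 char='t'
After 3 (0): row=0 col=0 char='m'
After 4 (b): row=0 col=0 char='m'
After 5 (h): row=0 col=0 char='m'
After 6 (j): row=1 col=0 char='f'
After 7 (w): row=1 col=6 char='s'
After 8 (w): row=1 col=11 char='c'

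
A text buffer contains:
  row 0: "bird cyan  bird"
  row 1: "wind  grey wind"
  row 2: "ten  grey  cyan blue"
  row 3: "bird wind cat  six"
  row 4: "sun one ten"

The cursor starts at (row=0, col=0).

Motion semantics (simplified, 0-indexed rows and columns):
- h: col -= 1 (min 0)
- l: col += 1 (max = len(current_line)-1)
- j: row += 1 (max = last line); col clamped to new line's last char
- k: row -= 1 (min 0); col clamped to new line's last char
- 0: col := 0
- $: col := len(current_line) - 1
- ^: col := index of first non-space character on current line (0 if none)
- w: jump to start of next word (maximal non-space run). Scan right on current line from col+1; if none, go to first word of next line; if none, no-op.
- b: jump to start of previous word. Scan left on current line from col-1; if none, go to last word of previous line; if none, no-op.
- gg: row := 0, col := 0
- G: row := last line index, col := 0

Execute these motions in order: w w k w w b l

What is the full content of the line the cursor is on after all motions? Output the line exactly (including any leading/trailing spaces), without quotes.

After 1 (w): row=0 col=5 char='c'
After 2 (w): row=0 col=11 char='b'
After 3 (k): row=0 col=11 char='b'
After 4 (w): row=1 col=0 char='w'
After 5 (w): row=1 col=6 char='g'
After 6 (b): row=1 col=0 char='w'
After 7 (l): row=1 col=1 char='i'

Answer: wind  grey wind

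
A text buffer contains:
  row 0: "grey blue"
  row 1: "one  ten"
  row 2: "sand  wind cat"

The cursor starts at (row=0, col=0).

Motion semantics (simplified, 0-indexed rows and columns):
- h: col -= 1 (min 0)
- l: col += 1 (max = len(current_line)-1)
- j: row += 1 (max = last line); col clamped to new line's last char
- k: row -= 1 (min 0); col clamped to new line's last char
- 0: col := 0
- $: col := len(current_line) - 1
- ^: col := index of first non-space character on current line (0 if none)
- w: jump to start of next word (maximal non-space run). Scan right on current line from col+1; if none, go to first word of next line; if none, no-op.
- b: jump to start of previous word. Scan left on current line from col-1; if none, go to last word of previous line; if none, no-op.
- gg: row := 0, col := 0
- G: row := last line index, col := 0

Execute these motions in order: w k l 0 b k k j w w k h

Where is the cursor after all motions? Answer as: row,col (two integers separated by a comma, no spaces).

Answer: 1,0

Derivation:
After 1 (w): row=0 col=5 char='b'
After 2 (k): row=0 col=5 char='b'
After 3 (l): row=0 col=6 char='l'
After 4 (0): row=0 col=0 char='g'
After 5 (b): row=0 col=0 char='g'
After 6 (k): row=0 col=0 char='g'
After 7 (k): row=0 col=0 char='g'
After 8 (j): row=1 col=0 char='o'
After 9 (w): row=1 col=5 char='t'
After 10 (w): row=2 col=0 char='s'
After 11 (k): row=1 col=0 char='o'
After 12 (h): row=1 col=0 char='o'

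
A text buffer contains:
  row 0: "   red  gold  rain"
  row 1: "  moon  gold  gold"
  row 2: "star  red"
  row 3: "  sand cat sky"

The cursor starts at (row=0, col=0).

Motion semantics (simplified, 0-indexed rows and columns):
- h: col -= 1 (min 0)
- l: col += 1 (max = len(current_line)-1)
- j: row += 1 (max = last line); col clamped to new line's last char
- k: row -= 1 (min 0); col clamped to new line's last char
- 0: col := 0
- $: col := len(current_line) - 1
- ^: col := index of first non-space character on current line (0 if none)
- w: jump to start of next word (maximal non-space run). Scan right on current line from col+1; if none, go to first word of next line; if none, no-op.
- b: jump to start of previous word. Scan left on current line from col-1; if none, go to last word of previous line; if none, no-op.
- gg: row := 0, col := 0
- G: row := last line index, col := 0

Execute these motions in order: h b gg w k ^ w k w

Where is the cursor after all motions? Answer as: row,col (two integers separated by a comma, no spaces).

Answer: 0,14

Derivation:
After 1 (h): row=0 col=0 char='_'
After 2 (b): row=0 col=0 char='_'
After 3 (gg): row=0 col=0 char='_'
After 4 (w): row=0 col=3 char='r'
After 5 (k): row=0 col=3 char='r'
After 6 (^): row=0 col=3 char='r'
After 7 (w): row=0 col=8 char='g'
After 8 (k): row=0 col=8 char='g'
After 9 (w): row=0 col=14 char='r'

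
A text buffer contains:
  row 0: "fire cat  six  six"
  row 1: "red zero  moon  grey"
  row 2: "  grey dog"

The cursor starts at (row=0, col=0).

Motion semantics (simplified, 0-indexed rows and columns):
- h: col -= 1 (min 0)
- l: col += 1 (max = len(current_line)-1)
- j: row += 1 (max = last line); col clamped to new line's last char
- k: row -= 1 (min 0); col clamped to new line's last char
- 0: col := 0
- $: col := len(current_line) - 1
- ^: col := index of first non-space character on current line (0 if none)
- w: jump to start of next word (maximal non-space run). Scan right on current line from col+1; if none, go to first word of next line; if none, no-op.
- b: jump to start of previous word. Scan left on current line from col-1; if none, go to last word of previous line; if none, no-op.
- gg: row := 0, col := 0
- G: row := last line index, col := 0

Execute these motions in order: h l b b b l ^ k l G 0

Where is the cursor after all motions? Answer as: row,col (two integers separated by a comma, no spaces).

Answer: 2,0

Derivation:
After 1 (h): row=0 col=0 char='f'
After 2 (l): row=0 col=1 char='i'
After 3 (b): row=0 col=0 char='f'
After 4 (b): row=0 col=0 char='f'
After 5 (b): row=0 col=0 char='f'
After 6 (l): row=0 col=1 char='i'
After 7 (^): row=0 col=0 char='f'
After 8 (k): row=0 col=0 char='f'
After 9 (l): row=0 col=1 char='i'
After 10 (G): row=2 col=0 char='_'
After 11 (0): row=2 col=0 char='_'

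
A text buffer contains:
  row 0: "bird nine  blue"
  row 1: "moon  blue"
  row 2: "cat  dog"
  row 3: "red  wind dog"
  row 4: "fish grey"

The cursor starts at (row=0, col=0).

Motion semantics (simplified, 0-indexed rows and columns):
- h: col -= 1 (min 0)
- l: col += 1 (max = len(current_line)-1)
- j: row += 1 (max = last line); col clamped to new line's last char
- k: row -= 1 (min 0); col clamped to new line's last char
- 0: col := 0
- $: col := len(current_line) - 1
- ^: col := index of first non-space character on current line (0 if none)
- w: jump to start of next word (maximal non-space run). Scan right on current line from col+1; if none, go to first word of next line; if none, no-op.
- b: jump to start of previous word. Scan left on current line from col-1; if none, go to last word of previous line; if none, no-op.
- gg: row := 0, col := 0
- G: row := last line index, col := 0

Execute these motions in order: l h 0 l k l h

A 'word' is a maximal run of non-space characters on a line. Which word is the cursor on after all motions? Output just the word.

Answer: bird

Derivation:
After 1 (l): row=0 col=1 char='i'
After 2 (h): row=0 col=0 char='b'
After 3 (0): row=0 col=0 char='b'
After 4 (l): row=0 col=1 char='i'
After 5 (k): row=0 col=1 char='i'
After 6 (l): row=0 col=2 char='r'
After 7 (h): row=0 col=1 char='i'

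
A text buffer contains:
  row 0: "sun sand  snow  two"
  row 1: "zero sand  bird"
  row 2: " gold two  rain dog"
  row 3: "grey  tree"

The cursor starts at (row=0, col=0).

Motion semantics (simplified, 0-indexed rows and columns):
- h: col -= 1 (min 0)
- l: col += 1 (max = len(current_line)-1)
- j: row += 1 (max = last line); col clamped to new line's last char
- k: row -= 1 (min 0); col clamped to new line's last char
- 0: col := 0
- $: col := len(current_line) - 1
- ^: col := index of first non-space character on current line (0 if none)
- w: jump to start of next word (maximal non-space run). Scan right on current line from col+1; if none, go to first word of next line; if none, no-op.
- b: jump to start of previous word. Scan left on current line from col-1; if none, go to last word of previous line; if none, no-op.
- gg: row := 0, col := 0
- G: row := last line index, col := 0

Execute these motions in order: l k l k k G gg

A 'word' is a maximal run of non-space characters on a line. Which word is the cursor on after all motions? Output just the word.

After 1 (l): row=0 col=1 char='u'
After 2 (k): row=0 col=1 char='u'
After 3 (l): row=0 col=2 char='n'
After 4 (k): row=0 col=2 char='n'
After 5 (k): row=0 col=2 char='n'
After 6 (G): row=3 col=0 char='g'
After 7 (gg): row=0 col=0 char='s'

Answer: sun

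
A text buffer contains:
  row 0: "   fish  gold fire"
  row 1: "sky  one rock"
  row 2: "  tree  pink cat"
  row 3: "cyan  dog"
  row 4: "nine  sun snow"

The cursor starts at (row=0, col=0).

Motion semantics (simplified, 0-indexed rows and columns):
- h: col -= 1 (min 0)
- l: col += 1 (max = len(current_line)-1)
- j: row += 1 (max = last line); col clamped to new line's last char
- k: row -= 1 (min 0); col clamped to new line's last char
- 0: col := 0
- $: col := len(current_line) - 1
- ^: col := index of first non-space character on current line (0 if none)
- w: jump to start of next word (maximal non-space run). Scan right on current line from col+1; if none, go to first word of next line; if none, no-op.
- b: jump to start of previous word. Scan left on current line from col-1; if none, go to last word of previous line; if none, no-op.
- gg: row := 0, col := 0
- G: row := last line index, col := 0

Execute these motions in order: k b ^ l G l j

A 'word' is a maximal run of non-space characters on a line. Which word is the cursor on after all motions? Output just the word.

Answer: nine

Derivation:
After 1 (k): row=0 col=0 char='_'
After 2 (b): row=0 col=0 char='_'
After 3 (^): row=0 col=3 char='f'
After 4 (l): row=0 col=4 char='i'
After 5 (G): row=4 col=0 char='n'
After 6 (l): row=4 col=1 char='i'
After 7 (j): row=4 col=1 char='i'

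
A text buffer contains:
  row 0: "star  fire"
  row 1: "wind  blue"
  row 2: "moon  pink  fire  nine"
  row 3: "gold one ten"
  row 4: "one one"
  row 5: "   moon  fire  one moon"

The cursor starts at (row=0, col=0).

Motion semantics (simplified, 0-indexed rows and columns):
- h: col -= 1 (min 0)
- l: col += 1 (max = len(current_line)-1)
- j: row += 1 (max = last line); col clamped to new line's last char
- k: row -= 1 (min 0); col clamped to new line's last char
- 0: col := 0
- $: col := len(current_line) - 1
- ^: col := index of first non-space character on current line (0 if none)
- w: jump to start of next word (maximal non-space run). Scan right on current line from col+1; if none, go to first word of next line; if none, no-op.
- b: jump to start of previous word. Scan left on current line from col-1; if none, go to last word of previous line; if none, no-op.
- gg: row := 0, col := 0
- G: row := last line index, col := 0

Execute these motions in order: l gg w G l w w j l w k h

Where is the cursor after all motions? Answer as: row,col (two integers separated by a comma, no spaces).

Answer: 4,5

Derivation:
After 1 (l): row=0 col=1 char='t'
After 2 (gg): row=0 col=0 char='s'
After 3 (w): row=0 col=6 char='f'
After 4 (G): row=5 col=0 char='_'
After 5 (l): row=5 col=1 char='_'
After 6 (w): row=5 col=3 char='m'
After 7 (w): row=5 col=9 char='f'
After 8 (j): row=5 col=9 char='f'
After 9 (l): row=5 col=10 char='i'
After 10 (w): row=5 col=15 char='o'
After 11 (k): row=4 col=6 char='e'
After 12 (h): row=4 col=5 char='n'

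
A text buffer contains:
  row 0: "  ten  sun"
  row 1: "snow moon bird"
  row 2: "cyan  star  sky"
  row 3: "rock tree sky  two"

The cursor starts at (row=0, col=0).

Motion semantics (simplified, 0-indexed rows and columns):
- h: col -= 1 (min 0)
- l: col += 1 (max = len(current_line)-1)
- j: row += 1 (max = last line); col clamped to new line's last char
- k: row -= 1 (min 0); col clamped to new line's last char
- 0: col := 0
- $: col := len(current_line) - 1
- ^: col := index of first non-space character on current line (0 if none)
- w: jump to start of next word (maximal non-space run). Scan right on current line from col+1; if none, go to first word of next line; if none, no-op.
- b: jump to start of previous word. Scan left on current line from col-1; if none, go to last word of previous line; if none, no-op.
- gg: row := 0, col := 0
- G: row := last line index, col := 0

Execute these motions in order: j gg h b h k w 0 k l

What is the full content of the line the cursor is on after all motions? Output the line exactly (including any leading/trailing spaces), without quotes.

After 1 (j): row=1 col=0 char='s'
After 2 (gg): row=0 col=0 char='_'
After 3 (h): row=0 col=0 char='_'
After 4 (b): row=0 col=0 char='_'
After 5 (h): row=0 col=0 char='_'
After 6 (k): row=0 col=0 char='_'
After 7 (w): row=0 col=2 char='t'
After 8 (0): row=0 col=0 char='_'
After 9 (k): row=0 col=0 char='_'
After 10 (l): row=0 col=1 char='_'

Answer:   ten  sun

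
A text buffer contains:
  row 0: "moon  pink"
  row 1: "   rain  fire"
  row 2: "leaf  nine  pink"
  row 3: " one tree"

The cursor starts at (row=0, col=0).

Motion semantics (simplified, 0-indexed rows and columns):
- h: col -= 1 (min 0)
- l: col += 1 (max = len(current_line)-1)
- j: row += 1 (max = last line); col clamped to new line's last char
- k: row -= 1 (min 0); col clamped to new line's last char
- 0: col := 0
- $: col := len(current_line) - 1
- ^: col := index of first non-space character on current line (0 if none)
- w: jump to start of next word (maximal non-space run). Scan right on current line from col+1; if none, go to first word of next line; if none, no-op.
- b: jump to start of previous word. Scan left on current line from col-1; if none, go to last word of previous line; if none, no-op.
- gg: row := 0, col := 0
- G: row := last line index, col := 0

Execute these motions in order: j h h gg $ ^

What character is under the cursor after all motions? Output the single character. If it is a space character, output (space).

Answer: m

Derivation:
After 1 (j): row=1 col=0 char='_'
After 2 (h): row=1 col=0 char='_'
After 3 (h): row=1 col=0 char='_'
After 4 (gg): row=0 col=0 char='m'
After 5 ($): row=0 col=9 char='k'
After 6 (^): row=0 col=0 char='m'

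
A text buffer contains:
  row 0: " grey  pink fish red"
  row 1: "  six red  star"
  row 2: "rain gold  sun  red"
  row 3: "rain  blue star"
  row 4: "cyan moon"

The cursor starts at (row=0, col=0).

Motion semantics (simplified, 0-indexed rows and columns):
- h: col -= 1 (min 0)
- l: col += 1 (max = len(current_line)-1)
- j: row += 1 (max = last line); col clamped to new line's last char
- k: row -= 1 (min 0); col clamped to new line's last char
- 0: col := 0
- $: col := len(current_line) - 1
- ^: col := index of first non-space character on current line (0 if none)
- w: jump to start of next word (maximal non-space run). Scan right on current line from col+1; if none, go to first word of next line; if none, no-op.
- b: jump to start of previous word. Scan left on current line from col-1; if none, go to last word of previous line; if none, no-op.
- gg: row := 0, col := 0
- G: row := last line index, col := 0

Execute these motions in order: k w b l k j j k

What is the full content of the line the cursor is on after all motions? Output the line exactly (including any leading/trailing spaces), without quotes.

Answer:   six red  star

Derivation:
After 1 (k): row=0 col=0 char='_'
After 2 (w): row=0 col=1 char='g'
After 3 (b): row=0 col=1 char='g'
After 4 (l): row=0 col=2 char='r'
After 5 (k): row=0 col=2 char='r'
After 6 (j): row=1 col=2 char='s'
After 7 (j): row=2 col=2 char='i'
After 8 (k): row=1 col=2 char='s'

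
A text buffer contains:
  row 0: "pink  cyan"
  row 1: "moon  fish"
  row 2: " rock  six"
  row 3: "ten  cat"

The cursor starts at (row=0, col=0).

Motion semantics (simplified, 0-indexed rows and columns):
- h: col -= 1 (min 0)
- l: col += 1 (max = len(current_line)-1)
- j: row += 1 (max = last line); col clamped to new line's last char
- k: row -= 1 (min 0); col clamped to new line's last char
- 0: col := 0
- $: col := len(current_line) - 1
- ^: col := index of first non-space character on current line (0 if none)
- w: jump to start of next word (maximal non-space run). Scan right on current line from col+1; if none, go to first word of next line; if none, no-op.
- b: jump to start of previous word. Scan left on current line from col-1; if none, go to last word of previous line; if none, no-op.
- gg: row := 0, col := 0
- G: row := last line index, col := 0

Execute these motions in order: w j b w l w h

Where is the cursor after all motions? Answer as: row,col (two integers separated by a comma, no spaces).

Answer: 2,0

Derivation:
After 1 (w): row=0 col=6 char='c'
After 2 (j): row=1 col=6 char='f'
After 3 (b): row=1 col=0 char='m'
After 4 (w): row=1 col=6 char='f'
After 5 (l): row=1 col=7 char='i'
After 6 (w): row=2 col=1 char='r'
After 7 (h): row=2 col=0 char='_'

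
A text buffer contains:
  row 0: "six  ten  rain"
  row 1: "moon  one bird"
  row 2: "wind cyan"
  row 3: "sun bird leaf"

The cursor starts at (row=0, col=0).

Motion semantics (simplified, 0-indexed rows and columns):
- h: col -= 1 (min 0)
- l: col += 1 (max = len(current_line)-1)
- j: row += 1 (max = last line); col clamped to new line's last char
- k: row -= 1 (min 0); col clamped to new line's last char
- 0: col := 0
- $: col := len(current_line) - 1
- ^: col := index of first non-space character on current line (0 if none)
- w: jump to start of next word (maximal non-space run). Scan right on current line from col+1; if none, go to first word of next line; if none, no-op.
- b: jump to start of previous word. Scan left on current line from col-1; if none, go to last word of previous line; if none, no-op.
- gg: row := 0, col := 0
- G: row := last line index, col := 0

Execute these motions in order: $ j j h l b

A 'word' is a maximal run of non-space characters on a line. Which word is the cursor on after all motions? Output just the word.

Answer: cyan

Derivation:
After 1 ($): row=0 col=13 char='n'
After 2 (j): row=1 col=13 char='d'
After 3 (j): row=2 col=8 char='n'
After 4 (h): row=2 col=7 char='a'
After 5 (l): row=2 col=8 char='n'
After 6 (b): row=2 col=5 char='c'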